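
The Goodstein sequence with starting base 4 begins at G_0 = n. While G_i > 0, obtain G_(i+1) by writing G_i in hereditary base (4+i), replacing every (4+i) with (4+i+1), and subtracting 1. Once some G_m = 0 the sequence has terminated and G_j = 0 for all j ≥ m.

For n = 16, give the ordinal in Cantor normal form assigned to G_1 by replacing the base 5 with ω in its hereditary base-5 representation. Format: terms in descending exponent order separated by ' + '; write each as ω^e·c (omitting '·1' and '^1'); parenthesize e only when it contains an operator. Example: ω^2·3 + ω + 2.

[0] 16 ≡ 4^2 (base 4). Lift 5: 25. −1: 24.
[1] 24 ≡ 4·5 + 4 (base 5). Lift 6: 28. −1: 27.

ω·4 + 4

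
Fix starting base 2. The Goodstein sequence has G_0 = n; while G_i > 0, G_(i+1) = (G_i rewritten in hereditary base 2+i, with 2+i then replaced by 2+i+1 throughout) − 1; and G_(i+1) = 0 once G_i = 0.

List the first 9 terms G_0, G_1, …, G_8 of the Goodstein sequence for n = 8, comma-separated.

(0) 8|_2 = 2^(2 + 1) ↦ 3^(3 + 1)|_3 = 81 ⇒ 80
(1) 80|_3 = 2·3^3 + 2·3^2 + 2·3 + 2 ↦ 2·4^4 + 2·4^2 + 2·4 + 2|_4 = 554 ⇒ 553
(2) 553|_4 = 2·4^4 + 2·4^2 + 2·4 + 1 ↦ 2·5^5 + 2·5^2 + 2·5 + 1|_5 = 6311 ⇒ 6310
(3) 6310|_5 = 2·5^5 + 2·5^2 + 2·5 ↦ 2·6^6 + 2·6^2 + 2·6|_6 = 93396 ⇒ 93395
(4) 93395|_6 = 2·6^6 + 2·6^2 + 6 + 5 ↦ 2·7^7 + 2·7^2 + 7 + 5|_7 = 1647196 ⇒ 1647195
(5) 1647195|_7 = 2·7^7 + 2·7^2 + 7 + 4 ↦ 2·8^8 + 2·8^2 + 8 + 4|_8 = 33554572 ⇒ 33554571
(6) 33554571|_8 = 2·8^8 + 2·8^2 + 8 + 3 ↦ 2·9^9 + 2·9^2 + 9 + 3|_9 = 774841152 ⇒ 774841151
(7) 774841151|_9 = 2·9^9 + 2·9^2 + 9 + 2 ↦ 2·10^10 + 2·10^2 + 10 + 2|_10 = 20000000212 ⇒ 20000000211

8, 80, 553, 6310, 93395, 1647195, 33554571, 774841151, 20000000211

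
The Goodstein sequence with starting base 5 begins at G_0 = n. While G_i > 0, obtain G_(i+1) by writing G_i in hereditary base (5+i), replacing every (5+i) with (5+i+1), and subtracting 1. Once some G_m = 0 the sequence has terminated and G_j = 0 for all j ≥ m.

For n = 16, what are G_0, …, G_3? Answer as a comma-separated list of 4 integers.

16, 18, 20, 21

16 —HB5→ 3·5 + 1 —bump→ 3·6 + 1 = 19 —(−1)→ 18
18 —HB6→ 3·6 —bump→ 3·7 = 21 —(−1)→ 20
20 —HB7→ 2·7 + 6 —bump→ 2·8 + 6 = 22 —(−1)→ 21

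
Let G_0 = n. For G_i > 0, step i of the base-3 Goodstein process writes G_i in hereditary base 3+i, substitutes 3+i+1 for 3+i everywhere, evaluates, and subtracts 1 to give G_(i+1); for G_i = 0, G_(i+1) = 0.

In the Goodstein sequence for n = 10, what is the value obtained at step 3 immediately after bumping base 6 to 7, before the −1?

[0] 10 ≡ 3^2 + 1 (base 3). Lift 4: 17. −1: 16.
[1] 16 ≡ 4^2 (base 4). Lift 5: 25. −1: 24.
[2] 24 ≡ 4·5 + 4 (base 5). Lift 6: 28. −1: 27.
[3] 27 ≡ 4·6 + 3 (base 6). Lift 7: 31. −1: 30.

31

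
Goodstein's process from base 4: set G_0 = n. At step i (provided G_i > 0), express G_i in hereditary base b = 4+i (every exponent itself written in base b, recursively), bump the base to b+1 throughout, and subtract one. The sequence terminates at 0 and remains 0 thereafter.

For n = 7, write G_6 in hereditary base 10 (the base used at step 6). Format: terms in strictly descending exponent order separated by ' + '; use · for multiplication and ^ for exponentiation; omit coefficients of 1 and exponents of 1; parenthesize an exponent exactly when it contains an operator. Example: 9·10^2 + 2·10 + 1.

5

G_0 = 7. HB_4(7) = 4 + 3. Bump = 8. G_1 = 7.
G_1 = 7. HB_5(7) = 5 + 2. Bump = 8. G_2 = 7.
G_2 = 7. HB_6(7) = 6 + 1. Bump = 8. G_3 = 7.
G_3 = 7. HB_7(7) = 7. Bump = 8. G_4 = 7.
G_4 = 7. HB_8(7) = 7. Bump = 7. G_5 = 6.
G_5 = 6. HB_9(6) = 6. Bump = 6. G_6 = 5.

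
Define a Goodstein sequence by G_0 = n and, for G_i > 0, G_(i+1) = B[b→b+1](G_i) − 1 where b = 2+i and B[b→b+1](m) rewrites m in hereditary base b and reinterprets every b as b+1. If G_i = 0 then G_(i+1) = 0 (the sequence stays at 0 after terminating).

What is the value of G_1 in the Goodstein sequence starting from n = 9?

81

(0) 9|_2 = 2^(2 + 1) + 1 ↦ 3^(3 + 1) + 1|_3 = 82 ⇒ 81
(1) 81|_3 = 3^(3 + 1) ↦ 4^(4 + 1)|_4 = 1024 ⇒ 1023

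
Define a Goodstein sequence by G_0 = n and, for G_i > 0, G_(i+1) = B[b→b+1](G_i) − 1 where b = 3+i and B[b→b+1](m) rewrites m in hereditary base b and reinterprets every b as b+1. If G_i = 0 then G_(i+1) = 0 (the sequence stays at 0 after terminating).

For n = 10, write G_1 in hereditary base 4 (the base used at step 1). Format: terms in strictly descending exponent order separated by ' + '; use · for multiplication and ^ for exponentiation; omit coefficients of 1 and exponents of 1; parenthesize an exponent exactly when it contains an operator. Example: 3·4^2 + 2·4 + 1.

4^2

G_0 = 10. HB_3(10) = 3^2 + 1. Bump = 17. G_1 = 16.
G_1 = 16. HB_4(16) = 4^2. Bump = 25. G_2 = 24.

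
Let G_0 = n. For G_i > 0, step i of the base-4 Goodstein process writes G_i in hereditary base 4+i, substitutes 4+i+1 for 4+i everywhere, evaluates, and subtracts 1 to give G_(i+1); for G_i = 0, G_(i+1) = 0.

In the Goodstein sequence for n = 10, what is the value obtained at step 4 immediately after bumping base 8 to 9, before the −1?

14

step 0: 10 = 2·4 + 2; sub 5 for 4: 2·5 + 2; = 12; G_1 = 12−1 = 11
step 1: 11 = 2·5 + 1; sub 6 for 5: 2·6 + 1; = 13; G_2 = 13−1 = 12
step 2: 12 = 2·6; sub 7 for 6: 2·7; = 14; G_3 = 14−1 = 13
step 3: 13 = 7 + 6; sub 8 for 7: 8 + 6; = 14; G_4 = 14−1 = 13
step 4: 13 = 8 + 5; sub 9 for 8: 9 + 5; = 14; G_5 = 14−1 = 13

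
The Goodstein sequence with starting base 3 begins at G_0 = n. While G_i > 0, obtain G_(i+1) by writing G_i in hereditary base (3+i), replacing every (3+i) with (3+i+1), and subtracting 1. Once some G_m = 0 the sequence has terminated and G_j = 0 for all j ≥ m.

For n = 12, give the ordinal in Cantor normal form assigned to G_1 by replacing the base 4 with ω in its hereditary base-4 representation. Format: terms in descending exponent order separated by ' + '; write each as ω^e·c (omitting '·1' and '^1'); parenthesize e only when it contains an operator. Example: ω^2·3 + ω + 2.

12 —HB3→ 3^2 + 3 —bump→ 4^2 + 4 = 20 —(−1)→ 19
19 —HB4→ 4^2 + 3 —bump→ 5^2 + 3 = 28 —(−1)→ 27

ω^2 + 3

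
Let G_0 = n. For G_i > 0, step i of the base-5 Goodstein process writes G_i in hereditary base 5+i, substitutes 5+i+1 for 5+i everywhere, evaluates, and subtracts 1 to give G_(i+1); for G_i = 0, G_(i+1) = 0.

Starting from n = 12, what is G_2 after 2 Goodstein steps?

14

i=0: 12 = 2·5 + 2 (b=5); 5→6: 2·6 + 2 = 14; 14−1 = 13
i=1: 13 = 2·6 + 1 (b=6); 6→7: 2·7 + 1 = 15; 15−1 = 14
i=2: 14 = 2·7 (b=7); 7→8: 2·8 = 16; 16−1 = 15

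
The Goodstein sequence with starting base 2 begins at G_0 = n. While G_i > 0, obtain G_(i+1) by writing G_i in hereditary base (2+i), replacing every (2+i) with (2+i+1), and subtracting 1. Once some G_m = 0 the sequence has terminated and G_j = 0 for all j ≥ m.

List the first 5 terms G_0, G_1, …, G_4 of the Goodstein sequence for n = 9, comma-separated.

step 0: 9 = 2^(2 + 1) + 1; sub 3 for 2: 3^(3 + 1) + 1; = 82; G_1 = 82−1 = 81
step 1: 81 = 3^(3 + 1); sub 4 for 3: 4^(4 + 1); = 1024; G_2 = 1024−1 = 1023
step 2: 1023 = 3·4^4 + 3·4^3 + 3·4^2 + 3·4 + 3; sub 5 for 4: 3·5^5 + 3·5^3 + 3·5^2 + 3·5 + 3; = 9843; G_3 = 9843−1 = 9842
step 3: 9842 = 3·5^5 + 3·5^3 + 3·5^2 + 3·5 + 2; sub 6 for 5: 3·6^6 + 3·6^3 + 3·6^2 + 3·6 + 2; = 140744; G_4 = 140744−1 = 140743

9, 81, 1023, 9842, 140743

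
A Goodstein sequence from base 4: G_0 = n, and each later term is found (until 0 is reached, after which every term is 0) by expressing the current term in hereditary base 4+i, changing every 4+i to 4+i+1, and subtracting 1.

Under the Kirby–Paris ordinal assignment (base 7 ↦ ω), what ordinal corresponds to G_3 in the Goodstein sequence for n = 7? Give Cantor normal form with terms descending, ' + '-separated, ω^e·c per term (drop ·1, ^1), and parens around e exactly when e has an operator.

ω

step 0: 7 = 4 + 3; sub 5 for 4: 5 + 3; = 8; G_1 = 8−1 = 7
step 1: 7 = 5 + 2; sub 6 for 5: 6 + 2; = 8; G_2 = 8−1 = 7
step 2: 7 = 6 + 1; sub 7 for 6: 7 + 1; = 8; G_3 = 8−1 = 7
step 3: 7 = 7; sub 8 for 7: 8; = 8; G_4 = 8−1 = 7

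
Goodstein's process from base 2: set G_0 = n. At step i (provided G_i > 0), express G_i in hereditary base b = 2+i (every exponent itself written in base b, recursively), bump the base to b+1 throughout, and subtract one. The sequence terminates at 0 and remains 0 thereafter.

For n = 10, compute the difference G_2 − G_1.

942

step 0: 10 = 2^(2 + 1) + 2; sub 3 for 2: 3^(3 + 1) + 3; = 84; G_1 = 84−1 = 83
step 1: 83 = 3^(3 + 1) + 2; sub 4 for 3: 4^(4 + 1) + 2; = 1026; G_2 = 1026−1 = 1025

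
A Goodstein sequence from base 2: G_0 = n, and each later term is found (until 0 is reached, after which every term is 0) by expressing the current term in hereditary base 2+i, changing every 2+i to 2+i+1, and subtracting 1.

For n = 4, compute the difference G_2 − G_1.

G_0=4  [base 2] 2^2  →[2↦3]→  3^3 = 27  −1 ⇒ G_1=26
G_1=26  [base 3] 2·3^2 + 2·3 + 2  →[3↦4]→  2·4^2 + 2·4 + 2 = 42  −1 ⇒ G_2=41

15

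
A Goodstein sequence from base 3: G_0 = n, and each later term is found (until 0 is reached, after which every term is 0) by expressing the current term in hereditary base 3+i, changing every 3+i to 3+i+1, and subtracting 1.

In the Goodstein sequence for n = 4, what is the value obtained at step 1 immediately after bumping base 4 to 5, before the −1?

5

base 3: 4 = 3 + 1; at 4: 4 + 1 = 5; next = 4
base 4: 4 = 4; at 5: 5 = 5; next = 4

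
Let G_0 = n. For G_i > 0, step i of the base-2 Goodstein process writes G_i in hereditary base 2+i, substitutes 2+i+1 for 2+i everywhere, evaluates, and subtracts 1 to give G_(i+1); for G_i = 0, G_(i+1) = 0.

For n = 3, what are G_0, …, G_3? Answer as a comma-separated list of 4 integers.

3, 3, 3, 2

[0] 3 ≡ 2 + 1 (base 2). Lift 3: 4. −1: 3.
[1] 3 ≡ 3 (base 3). Lift 4: 4. −1: 3.
[2] 3 ≡ 3 (base 4). Lift 5: 3. −1: 2.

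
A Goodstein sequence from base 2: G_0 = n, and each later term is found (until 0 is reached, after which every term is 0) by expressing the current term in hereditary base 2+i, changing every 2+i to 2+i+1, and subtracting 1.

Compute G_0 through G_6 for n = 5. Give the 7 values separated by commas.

5, 27, 255, 467, 775, 1197, 1751

5 —HB2→ 2^2 + 1 —bump→ 3^3 + 1 = 28 —(−1)→ 27
27 —HB3→ 3^3 —bump→ 4^4 = 256 —(−1)→ 255
255 —HB4→ 3·4^3 + 3·4^2 + 3·4 + 3 —bump→ 3·5^3 + 3·5^2 + 3·5 + 3 = 468 —(−1)→ 467
467 —HB5→ 3·5^3 + 3·5^2 + 3·5 + 2 —bump→ 3·6^3 + 3·6^2 + 3·6 + 2 = 776 —(−1)→ 775
775 —HB6→ 3·6^3 + 3·6^2 + 3·6 + 1 —bump→ 3·7^3 + 3·7^2 + 3·7 + 1 = 1198 —(−1)→ 1197
1197 —HB7→ 3·7^3 + 3·7^2 + 3·7 —bump→ 3·8^3 + 3·8^2 + 3·8 = 1752 —(−1)→ 1751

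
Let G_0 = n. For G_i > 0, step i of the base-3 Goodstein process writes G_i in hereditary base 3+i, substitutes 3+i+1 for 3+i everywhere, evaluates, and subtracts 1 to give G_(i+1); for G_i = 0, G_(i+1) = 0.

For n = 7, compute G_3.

step 0: 7 = 2·3 + 1; sub 4 for 3: 2·4 + 1; = 9; G_1 = 9−1 = 8
step 1: 8 = 2·4; sub 5 for 4: 2·5; = 10; G_2 = 10−1 = 9
step 2: 9 = 5 + 4; sub 6 for 5: 6 + 4; = 10; G_3 = 10−1 = 9

9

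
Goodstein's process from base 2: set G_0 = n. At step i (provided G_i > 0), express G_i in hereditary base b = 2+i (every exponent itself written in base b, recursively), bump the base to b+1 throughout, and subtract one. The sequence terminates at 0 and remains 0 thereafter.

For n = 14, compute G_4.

326591

G_0 = 14. HB_2(14) = 2^(2 + 1) + 2^2 + 2. Bump = 111. G_1 = 110.
G_1 = 110. HB_3(110) = 3^(3 + 1) + 3^3 + 2. Bump = 1282. G_2 = 1281.
G_2 = 1281. HB_4(1281) = 4^(4 + 1) + 4^4 + 1. Bump = 18751. G_3 = 18750.
G_3 = 18750. HB_5(18750) = 5^(5 + 1) + 5^5. Bump = 326592. G_4 = 326591.
G_4 = 326591. HB_6(326591) = 6^(6 + 1) + 5·6^5 + 5·6^4 + 5·6^3 + 5·6^2 + 5·6 + 5. Bump = 5862841. G_5 = 5862840.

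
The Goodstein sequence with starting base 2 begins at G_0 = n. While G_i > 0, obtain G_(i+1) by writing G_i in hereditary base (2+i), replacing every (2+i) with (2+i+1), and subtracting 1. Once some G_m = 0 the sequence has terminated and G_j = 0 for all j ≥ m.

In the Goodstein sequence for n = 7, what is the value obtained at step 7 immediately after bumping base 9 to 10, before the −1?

77777776

(0) 7|_2 = 2^2 + 2 + 1 ↦ 3^3 + 3 + 1|_3 = 31 ⇒ 30
(1) 30|_3 = 3^3 + 3 ↦ 4^4 + 4|_4 = 260 ⇒ 259
(2) 259|_4 = 4^4 + 3 ↦ 5^5 + 3|_5 = 3128 ⇒ 3127
(3) 3127|_5 = 5^5 + 2 ↦ 6^6 + 2|_6 = 46658 ⇒ 46657
(4) 46657|_6 = 6^6 + 1 ↦ 7^7 + 1|_7 = 823544 ⇒ 823543
(5) 823543|_7 = 7^7 ↦ 8^8|_8 = 16777216 ⇒ 16777215
(6) 16777215|_8 = 7·8^7 + 7·8^6 + 7·8^5 + 7·8^4 + 7·8^3 + 7·8^2 + 7·8 + 7 ↦ 7·9^7 + 7·9^6 + 7·9^5 + 7·9^4 + 7·9^3 + 7·9^2 + 7·9 + 7|_9 = 37665880 ⇒ 37665879
(7) 37665879|_9 = 7·9^7 + 7·9^6 + 7·9^5 + 7·9^4 + 7·9^3 + 7·9^2 + 7·9 + 6 ↦ 7·10^7 + 7·10^6 + 7·10^5 + 7·10^4 + 7·10^3 + 7·10^2 + 7·10 + 6|_10 = 77777776 ⇒ 77777775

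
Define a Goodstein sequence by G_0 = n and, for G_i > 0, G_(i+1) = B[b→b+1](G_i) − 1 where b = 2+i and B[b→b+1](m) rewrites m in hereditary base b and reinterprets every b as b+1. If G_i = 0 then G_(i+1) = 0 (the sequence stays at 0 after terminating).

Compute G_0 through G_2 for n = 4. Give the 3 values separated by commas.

4, 26, 41

(0) 4|_2 = 2^2 ↦ 3^3|_3 = 27 ⇒ 26
(1) 26|_3 = 2·3^2 + 2·3 + 2 ↦ 2·4^2 + 2·4 + 2|_4 = 42 ⇒ 41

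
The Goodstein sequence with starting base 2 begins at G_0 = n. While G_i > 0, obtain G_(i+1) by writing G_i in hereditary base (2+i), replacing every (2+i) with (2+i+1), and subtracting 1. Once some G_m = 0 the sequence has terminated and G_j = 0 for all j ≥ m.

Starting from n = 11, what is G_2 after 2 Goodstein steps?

(0) 11|_2 = 2^(2 + 1) + 2 + 1 ↦ 3^(3 + 1) + 3 + 1|_3 = 85 ⇒ 84
(1) 84|_3 = 3^(3 + 1) + 3 ↦ 4^(4 + 1) + 4|_4 = 1028 ⇒ 1027
(2) 1027|_4 = 4^(4 + 1) + 3 ↦ 5^(5 + 1) + 3|_5 = 15628 ⇒ 15627

1027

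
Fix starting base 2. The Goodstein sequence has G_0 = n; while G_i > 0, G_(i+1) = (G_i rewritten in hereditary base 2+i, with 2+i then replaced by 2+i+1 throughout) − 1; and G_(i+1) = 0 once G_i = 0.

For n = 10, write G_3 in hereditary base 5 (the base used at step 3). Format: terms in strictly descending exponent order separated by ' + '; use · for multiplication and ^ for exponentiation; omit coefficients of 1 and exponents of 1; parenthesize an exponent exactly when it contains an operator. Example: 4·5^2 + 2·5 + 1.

5^(5 + 1)

G_0=10  [base 2] 2^(2 + 1) + 2  →[2↦3]→  3^(3 + 1) + 3 = 84  −1 ⇒ G_1=83
G_1=83  [base 3] 3^(3 + 1) + 2  →[3↦4]→  4^(4 + 1) + 2 = 1026  −1 ⇒ G_2=1025
G_2=1025  [base 4] 4^(4 + 1) + 1  →[4↦5]→  5^(5 + 1) + 1 = 15626  −1 ⇒ G_3=15625
G_3=15625  [base 5] 5^(5 + 1)  →[5↦6]→  6^(6 + 1) = 279936  −1 ⇒ G_4=279935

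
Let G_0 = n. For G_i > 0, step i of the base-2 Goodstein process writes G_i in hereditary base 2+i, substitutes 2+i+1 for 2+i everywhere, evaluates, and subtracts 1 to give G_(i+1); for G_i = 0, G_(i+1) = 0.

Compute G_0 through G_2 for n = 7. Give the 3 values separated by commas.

i=0: 7 = 2^2 + 2 + 1 (b=2); 2→3: 3^3 + 3 + 1 = 31; 31−1 = 30
i=1: 30 = 3^3 + 3 (b=3); 3→4: 4^4 + 4 = 260; 260−1 = 259

7, 30, 259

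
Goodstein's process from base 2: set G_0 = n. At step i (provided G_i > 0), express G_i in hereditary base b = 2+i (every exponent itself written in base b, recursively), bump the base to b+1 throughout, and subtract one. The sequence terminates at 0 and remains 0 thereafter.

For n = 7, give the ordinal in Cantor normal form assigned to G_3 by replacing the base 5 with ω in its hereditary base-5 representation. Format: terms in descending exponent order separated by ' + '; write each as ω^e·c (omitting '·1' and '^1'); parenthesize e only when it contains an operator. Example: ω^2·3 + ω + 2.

G_0=7  [base 2] 2^2 + 2 + 1  →[2↦3]→  3^3 + 3 + 1 = 31  −1 ⇒ G_1=30
G_1=30  [base 3] 3^3 + 3  →[3↦4]→  4^4 + 4 = 260  −1 ⇒ G_2=259
G_2=259  [base 4] 4^4 + 3  →[4↦5]→  5^5 + 3 = 3128  −1 ⇒ G_3=3127
G_3=3127  [base 5] 5^5 + 2  →[5↦6]→  6^6 + 2 = 46658  −1 ⇒ G_4=46657

ω^ω + 2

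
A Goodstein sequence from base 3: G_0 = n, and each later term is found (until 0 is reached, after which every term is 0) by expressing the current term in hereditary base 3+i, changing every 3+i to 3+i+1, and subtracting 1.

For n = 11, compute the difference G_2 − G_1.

G_0=11  [base 3] 3^2 + 2  →[3↦4]→  4^2 + 2 = 18  −1 ⇒ G_1=17
G_1=17  [base 4] 4^2 + 1  →[4↦5]→  5^2 + 1 = 26  −1 ⇒ G_2=25

8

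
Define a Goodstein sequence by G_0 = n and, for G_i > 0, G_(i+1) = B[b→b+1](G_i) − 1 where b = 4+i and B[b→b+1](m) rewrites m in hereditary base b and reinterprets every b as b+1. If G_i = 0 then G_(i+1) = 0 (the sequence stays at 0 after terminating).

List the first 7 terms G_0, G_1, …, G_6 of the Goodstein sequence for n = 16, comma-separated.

16, 24, 27, 30, 33, 36, 39

(0) 16|_4 = 4^2 ↦ 5^2|_5 = 25 ⇒ 24
(1) 24|_5 = 4·5 + 4 ↦ 4·6 + 4|_6 = 28 ⇒ 27
(2) 27|_6 = 4·6 + 3 ↦ 4·7 + 3|_7 = 31 ⇒ 30
(3) 30|_7 = 4·7 + 2 ↦ 4·8 + 2|_8 = 34 ⇒ 33
(4) 33|_8 = 4·8 + 1 ↦ 4·9 + 1|_9 = 37 ⇒ 36
(5) 36|_9 = 4·9 ↦ 4·10|_10 = 40 ⇒ 39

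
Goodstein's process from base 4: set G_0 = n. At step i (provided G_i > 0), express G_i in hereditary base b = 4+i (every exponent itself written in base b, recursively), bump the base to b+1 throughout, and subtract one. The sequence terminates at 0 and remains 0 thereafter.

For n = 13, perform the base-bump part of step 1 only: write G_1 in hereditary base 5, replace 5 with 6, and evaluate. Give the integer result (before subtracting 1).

13 —HB4→ 3·4 + 1 —bump→ 3·5 + 1 = 16 —(−1)→ 15
15 —HB5→ 3·5 —bump→ 3·6 = 18 —(−1)→ 17

18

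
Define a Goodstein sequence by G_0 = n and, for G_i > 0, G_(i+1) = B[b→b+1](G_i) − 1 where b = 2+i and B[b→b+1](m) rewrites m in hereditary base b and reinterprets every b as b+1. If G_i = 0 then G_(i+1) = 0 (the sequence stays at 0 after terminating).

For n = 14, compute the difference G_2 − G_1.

1171

step 0: 14 = 2^(2 + 1) + 2^2 + 2; sub 3 for 2: 3^(3 + 1) + 3^3 + 3; = 111; G_1 = 111−1 = 110
step 1: 110 = 3^(3 + 1) + 3^3 + 2; sub 4 for 3: 4^(4 + 1) + 4^4 + 2; = 1282; G_2 = 1282−1 = 1281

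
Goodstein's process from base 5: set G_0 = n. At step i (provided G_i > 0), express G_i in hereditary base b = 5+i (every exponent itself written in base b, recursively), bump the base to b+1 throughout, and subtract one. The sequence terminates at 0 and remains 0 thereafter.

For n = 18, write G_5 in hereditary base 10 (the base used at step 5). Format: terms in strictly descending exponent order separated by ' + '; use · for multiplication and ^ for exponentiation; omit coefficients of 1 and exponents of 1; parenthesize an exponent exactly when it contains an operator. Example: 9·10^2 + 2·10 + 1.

G_0=18  [base 5] 3·5 + 3  →[5↦6]→  3·6 + 3 = 21  −1 ⇒ G_1=20
G_1=20  [base 6] 3·6 + 2  →[6↦7]→  3·7 + 2 = 23  −1 ⇒ G_2=22
G_2=22  [base 7] 3·7 + 1  →[7↦8]→  3·8 + 1 = 25  −1 ⇒ G_3=24
G_3=24  [base 8] 3·8  →[8↦9]→  3·9 = 27  −1 ⇒ G_4=26
G_4=26  [base 9] 2·9 + 8  →[9↦10]→  2·10 + 8 = 28  −1 ⇒ G_5=27
G_5=27  [base 10] 2·10 + 7  →[10↦11]→  2·11 + 7 = 29  −1 ⇒ G_6=28

2·10 + 7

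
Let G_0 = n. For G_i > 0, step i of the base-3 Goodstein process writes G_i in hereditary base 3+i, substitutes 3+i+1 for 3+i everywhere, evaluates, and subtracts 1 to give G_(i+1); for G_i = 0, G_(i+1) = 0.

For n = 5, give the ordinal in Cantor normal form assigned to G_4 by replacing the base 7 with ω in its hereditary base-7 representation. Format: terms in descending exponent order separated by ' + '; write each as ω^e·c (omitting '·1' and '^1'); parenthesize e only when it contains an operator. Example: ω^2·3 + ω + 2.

4

i=0: 5 = 3 + 2 (b=3); 3→4: 4 + 2 = 6; 6−1 = 5
i=1: 5 = 4 + 1 (b=4); 4→5: 5 + 1 = 6; 6−1 = 5
i=2: 5 = 5 (b=5); 5→6: 6 = 6; 6−1 = 5
i=3: 5 = 5 (b=6); 6→7: 5 = 5; 5−1 = 4
i=4: 4 = 4 (b=7); 7→8: 4 = 4; 4−1 = 3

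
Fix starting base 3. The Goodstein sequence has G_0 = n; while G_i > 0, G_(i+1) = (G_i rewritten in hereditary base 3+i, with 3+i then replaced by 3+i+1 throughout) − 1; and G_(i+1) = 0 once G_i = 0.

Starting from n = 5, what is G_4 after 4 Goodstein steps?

4

base 3: 5 = 3 + 2; at 4: 4 + 2 = 6; next = 5
base 4: 5 = 4 + 1; at 5: 5 + 1 = 6; next = 5
base 5: 5 = 5; at 6: 6 = 6; next = 5
base 6: 5 = 5; at 7: 5 = 5; next = 4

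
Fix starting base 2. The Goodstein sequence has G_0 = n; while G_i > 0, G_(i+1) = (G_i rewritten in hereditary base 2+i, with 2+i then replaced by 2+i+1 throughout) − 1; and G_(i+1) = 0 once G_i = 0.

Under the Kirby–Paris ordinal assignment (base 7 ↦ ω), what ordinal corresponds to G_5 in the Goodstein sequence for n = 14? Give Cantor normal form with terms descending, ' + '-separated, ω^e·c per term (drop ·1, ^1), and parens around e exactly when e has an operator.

ω^(ω + 1) + ω^5·5 + ω^4·5 + ω^3·5 + ω^2·5 + ω·5 + 4

(0) 14|_2 = 2^(2 + 1) + 2^2 + 2 ↦ 3^(3 + 1) + 3^3 + 3|_3 = 111 ⇒ 110
(1) 110|_3 = 3^(3 + 1) + 3^3 + 2 ↦ 4^(4 + 1) + 4^4 + 2|_4 = 1282 ⇒ 1281
(2) 1281|_4 = 4^(4 + 1) + 4^4 + 1 ↦ 5^(5 + 1) + 5^5 + 1|_5 = 18751 ⇒ 18750
(3) 18750|_5 = 5^(5 + 1) + 5^5 ↦ 6^(6 + 1) + 6^6|_6 = 326592 ⇒ 326591
(4) 326591|_6 = 6^(6 + 1) + 5·6^5 + 5·6^4 + 5·6^3 + 5·6^2 + 5·6 + 5 ↦ 7^(7 + 1) + 5·7^5 + 5·7^4 + 5·7^3 + 5·7^2 + 5·7 + 5|_7 = 5862841 ⇒ 5862840
(5) 5862840|_7 = 7^(7 + 1) + 5·7^5 + 5·7^4 + 5·7^3 + 5·7^2 + 5·7 + 4 ↦ 8^(8 + 1) + 5·8^5 + 5·8^4 + 5·8^3 + 5·8^2 + 5·8 + 4|_8 = 134404972 ⇒ 134404971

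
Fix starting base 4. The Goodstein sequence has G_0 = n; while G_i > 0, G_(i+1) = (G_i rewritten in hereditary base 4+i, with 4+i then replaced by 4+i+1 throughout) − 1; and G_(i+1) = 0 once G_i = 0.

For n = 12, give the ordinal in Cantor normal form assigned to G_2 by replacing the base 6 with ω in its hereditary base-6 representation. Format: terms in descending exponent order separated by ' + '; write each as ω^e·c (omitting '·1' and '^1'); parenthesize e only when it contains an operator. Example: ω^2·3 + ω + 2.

ω·2 + 3

base 4: 12 = 3·4; at 5: 3·5 = 15; next = 14
base 5: 14 = 2·5 + 4; at 6: 2·6 + 4 = 16; next = 15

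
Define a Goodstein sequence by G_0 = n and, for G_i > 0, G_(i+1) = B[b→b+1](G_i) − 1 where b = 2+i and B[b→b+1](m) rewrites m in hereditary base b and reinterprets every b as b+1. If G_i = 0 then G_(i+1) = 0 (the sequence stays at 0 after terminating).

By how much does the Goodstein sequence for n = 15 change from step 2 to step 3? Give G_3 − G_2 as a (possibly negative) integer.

17469

G_0 = 15. HB_2(15) = 2^(2 + 1) + 2^2 + 2 + 1. Bump = 112. G_1 = 111.
G_1 = 111. HB_3(111) = 3^(3 + 1) + 3^3 + 3. Bump = 1284. G_2 = 1283.
G_2 = 1283. HB_4(1283) = 4^(4 + 1) + 4^4 + 3. Bump = 18753. G_3 = 18752.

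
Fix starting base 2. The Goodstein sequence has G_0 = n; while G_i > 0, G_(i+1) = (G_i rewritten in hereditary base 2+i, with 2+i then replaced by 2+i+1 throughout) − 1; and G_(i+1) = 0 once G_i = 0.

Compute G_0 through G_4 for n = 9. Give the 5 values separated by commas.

9, 81, 1023, 9842, 140743

[0] 9 ≡ 2^(2 + 1) + 1 (base 2). Lift 3: 82. −1: 81.
[1] 81 ≡ 3^(3 + 1) (base 3). Lift 4: 1024. −1: 1023.
[2] 1023 ≡ 3·4^4 + 3·4^3 + 3·4^2 + 3·4 + 3 (base 4). Lift 5: 9843. −1: 9842.
[3] 9842 ≡ 3·5^5 + 3·5^3 + 3·5^2 + 3·5 + 2 (base 5). Lift 6: 140744. −1: 140743.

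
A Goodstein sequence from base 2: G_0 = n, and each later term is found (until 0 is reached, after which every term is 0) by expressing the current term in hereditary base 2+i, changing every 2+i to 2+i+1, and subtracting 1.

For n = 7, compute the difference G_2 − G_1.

step 0: 7 = 2^2 + 2 + 1; sub 3 for 2: 3^3 + 3 + 1; = 31; G_1 = 31−1 = 30
step 1: 30 = 3^3 + 3; sub 4 for 3: 4^4 + 4; = 260; G_2 = 260−1 = 259

229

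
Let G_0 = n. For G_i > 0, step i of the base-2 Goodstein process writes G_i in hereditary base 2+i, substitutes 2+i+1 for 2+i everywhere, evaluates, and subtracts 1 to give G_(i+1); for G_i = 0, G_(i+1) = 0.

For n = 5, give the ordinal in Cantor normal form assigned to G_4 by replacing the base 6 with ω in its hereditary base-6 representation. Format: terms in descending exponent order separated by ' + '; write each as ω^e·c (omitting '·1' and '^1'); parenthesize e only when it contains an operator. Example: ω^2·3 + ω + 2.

5 —HB2→ 2^2 + 1 —bump→ 3^3 + 1 = 28 —(−1)→ 27
27 —HB3→ 3^3 —bump→ 4^4 = 256 —(−1)→ 255
255 —HB4→ 3·4^3 + 3·4^2 + 3·4 + 3 —bump→ 3·5^3 + 3·5^2 + 3·5 + 3 = 468 —(−1)→ 467
467 —HB5→ 3·5^3 + 3·5^2 + 3·5 + 2 —bump→ 3·6^3 + 3·6^2 + 3·6 + 2 = 776 —(−1)→ 775

ω^3·3 + ω^2·3 + ω·3 + 1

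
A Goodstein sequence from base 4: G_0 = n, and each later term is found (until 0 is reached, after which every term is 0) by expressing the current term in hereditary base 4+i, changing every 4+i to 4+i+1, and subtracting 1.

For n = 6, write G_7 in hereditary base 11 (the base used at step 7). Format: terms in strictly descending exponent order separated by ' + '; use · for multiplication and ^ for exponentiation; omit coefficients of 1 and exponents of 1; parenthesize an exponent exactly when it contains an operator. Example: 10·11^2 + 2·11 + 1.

step 0: 6 = 4 + 2; sub 5 for 4: 5 + 2; = 7; G_1 = 7−1 = 6
step 1: 6 = 5 + 1; sub 6 for 5: 6 + 1; = 7; G_2 = 7−1 = 6
step 2: 6 = 6; sub 7 for 6: 7; = 7; G_3 = 7−1 = 6
step 3: 6 = 6; sub 8 for 7: 6; = 6; G_4 = 6−1 = 5
step 4: 5 = 5; sub 9 for 8: 5; = 5; G_5 = 5−1 = 4
step 5: 4 = 4; sub 10 for 9: 4; = 4; G_6 = 4−1 = 3
step 6: 3 = 3; sub 11 for 10: 3; = 3; G_7 = 3−1 = 2
step 7: 2 = 2; sub 12 for 11: 2; = 2; G_8 = 2−1 = 1

2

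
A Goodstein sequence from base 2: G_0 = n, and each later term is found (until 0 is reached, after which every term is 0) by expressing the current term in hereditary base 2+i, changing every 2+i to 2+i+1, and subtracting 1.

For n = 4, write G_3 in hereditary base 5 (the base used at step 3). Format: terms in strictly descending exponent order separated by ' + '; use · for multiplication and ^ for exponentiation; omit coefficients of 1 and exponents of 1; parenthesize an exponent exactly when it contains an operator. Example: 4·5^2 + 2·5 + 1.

[0] 4 ≡ 2^2 (base 2). Lift 3: 27. −1: 26.
[1] 26 ≡ 2·3^2 + 2·3 + 2 (base 3). Lift 4: 42. −1: 41.
[2] 41 ≡ 2·4^2 + 2·4 + 1 (base 4). Lift 5: 61. −1: 60.

2·5^2 + 2·5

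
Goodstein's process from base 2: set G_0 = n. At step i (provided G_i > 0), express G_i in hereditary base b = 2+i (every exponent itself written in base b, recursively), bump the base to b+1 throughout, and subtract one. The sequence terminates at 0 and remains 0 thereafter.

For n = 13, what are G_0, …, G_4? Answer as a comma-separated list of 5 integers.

13, 108, 1279, 16092, 280711

step 0: 13 = 2^(2 + 1) + 2^2 + 1; sub 3 for 2: 3^(3 + 1) + 3^3 + 1; = 109; G_1 = 109−1 = 108
step 1: 108 = 3^(3 + 1) + 3^3; sub 4 for 3: 4^(4 + 1) + 4^4; = 1280; G_2 = 1280−1 = 1279
step 2: 1279 = 4^(4 + 1) + 3·4^3 + 3·4^2 + 3·4 + 3; sub 5 for 4: 5^(5 + 1) + 3·5^3 + 3·5^2 + 3·5 + 3; = 16093; G_3 = 16093−1 = 16092
step 3: 16092 = 5^(5 + 1) + 3·5^3 + 3·5^2 + 3·5 + 2; sub 6 for 5: 6^(6 + 1) + 3·6^3 + 3·6^2 + 3·6 + 2; = 280712; G_4 = 280712−1 = 280711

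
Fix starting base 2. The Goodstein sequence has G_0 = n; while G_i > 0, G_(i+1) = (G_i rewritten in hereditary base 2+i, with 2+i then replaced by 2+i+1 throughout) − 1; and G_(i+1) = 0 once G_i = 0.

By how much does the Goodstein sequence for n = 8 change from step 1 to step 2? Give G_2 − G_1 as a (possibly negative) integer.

i=0: 8 = 2^(2 + 1) (b=2); 2→3: 3^(3 + 1) = 81; 81−1 = 80
i=1: 80 = 2·3^3 + 2·3^2 + 2·3 + 2 (b=3); 3→4: 2·4^4 + 2·4^2 + 2·4 + 2 = 554; 554−1 = 553

473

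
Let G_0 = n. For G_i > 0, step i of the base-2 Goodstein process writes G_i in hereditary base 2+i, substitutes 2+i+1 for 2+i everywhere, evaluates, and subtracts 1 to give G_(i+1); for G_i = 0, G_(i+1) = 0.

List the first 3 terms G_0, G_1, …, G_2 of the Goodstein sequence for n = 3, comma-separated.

i=0: 3 = 2 + 1 (b=2); 2→3: 3 + 1 = 4; 4−1 = 3
i=1: 3 = 3 (b=3); 3→4: 4 = 4; 4−1 = 3

3, 3, 3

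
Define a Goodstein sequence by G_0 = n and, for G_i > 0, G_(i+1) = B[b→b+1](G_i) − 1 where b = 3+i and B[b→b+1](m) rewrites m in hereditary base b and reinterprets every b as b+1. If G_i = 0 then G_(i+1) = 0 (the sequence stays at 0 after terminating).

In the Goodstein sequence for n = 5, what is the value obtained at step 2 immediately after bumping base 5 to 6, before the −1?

5 —HB3→ 3 + 2 —bump→ 4 + 2 = 6 —(−1)→ 5
5 —HB4→ 4 + 1 —bump→ 5 + 1 = 6 —(−1)→ 5

6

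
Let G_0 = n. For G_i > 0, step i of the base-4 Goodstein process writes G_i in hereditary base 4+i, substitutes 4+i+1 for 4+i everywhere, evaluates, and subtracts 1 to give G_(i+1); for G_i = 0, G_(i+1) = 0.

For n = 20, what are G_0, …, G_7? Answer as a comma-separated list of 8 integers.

20, 29, 39, 51, 65, 81, 99, 107

20 —HB4→ 4^2 + 4 —bump→ 5^2 + 5 = 30 —(−1)→ 29
29 —HB5→ 5^2 + 4 —bump→ 6^2 + 4 = 40 —(−1)→ 39
39 —HB6→ 6^2 + 3 —bump→ 7^2 + 3 = 52 —(−1)→ 51
51 —HB7→ 7^2 + 2 —bump→ 8^2 + 2 = 66 —(−1)→ 65
65 —HB8→ 8^2 + 1 —bump→ 9^2 + 1 = 82 —(−1)→ 81
81 —HB9→ 9^2 —bump→ 10^2 = 100 —(−1)→ 99
99 —HB10→ 9·10 + 9 —bump→ 9·11 + 9 = 108 —(−1)→ 107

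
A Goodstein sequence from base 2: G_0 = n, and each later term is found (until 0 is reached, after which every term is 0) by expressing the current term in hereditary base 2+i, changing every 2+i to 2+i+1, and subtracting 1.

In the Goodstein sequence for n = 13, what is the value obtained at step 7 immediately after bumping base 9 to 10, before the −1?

100000003326

13 —HB2→ 2^(2 + 1) + 2^2 + 1 —bump→ 3^(3 + 1) + 3^3 + 1 = 109 —(−1)→ 108
108 —HB3→ 3^(3 + 1) + 3^3 —bump→ 4^(4 + 1) + 4^4 = 1280 —(−1)→ 1279
1279 —HB4→ 4^(4 + 1) + 3·4^3 + 3·4^2 + 3·4 + 3 —bump→ 5^(5 + 1) + 3·5^3 + 3·5^2 + 3·5 + 3 = 16093 —(−1)→ 16092
16092 —HB5→ 5^(5 + 1) + 3·5^3 + 3·5^2 + 3·5 + 2 —bump→ 6^(6 + 1) + 3·6^3 + 3·6^2 + 3·6 + 2 = 280712 —(−1)→ 280711
280711 —HB6→ 6^(6 + 1) + 3·6^3 + 3·6^2 + 3·6 + 1 —bump→ 7^(7 + 1) + 3·7^3 + 3·7^2 + 3·7 + 1 = 5765999 —(−1)→ 5765998
5765998 —HB7→ 7^(7 + 1) + 3·7^3 + 3·7^2 + 3·7 —bump→ 8^(8 + 1) + 3·8^3 + 3·8^2 + 3·8 = 134219480 —(−1)→ 134219479
134219479 —HB8→ 8^(8 + 1) + 3·8^3 + 3·8^2 + 2·8 + 7 —bump→ 9^(9 + 1) + 3·9^3 + 3·9^2 + 2·9 + 7 = 3486786856 —(−1)→ 3486786855
3486786855 —HB9→ 9^(9 + 1) + 3·9^3 + 3·9^2 + 2·9 + 6 —bump→ 10^(10 + 1) + 3·10^3 + 3·10^2 + 2·10 + 6 = 100000003326 —(−1)→ 100000003325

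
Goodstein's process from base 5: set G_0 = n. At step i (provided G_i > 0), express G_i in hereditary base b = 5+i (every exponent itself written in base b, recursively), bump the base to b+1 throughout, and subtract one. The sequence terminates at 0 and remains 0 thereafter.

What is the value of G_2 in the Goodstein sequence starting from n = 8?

8

G_0=8  [base 5] 5 + 3  →[5↦6]→  6 + 3 = 9  −1 ⇒ G_1=8
G_1=8  [base 6] 6 + 2  →[6↦7]→  7 + 2 = 9  −1 ⇒ G_2=8
G_2=8  [base 7] 7 + 1  →[7↦8]→  8 + 1 = 9  −1 ⇒ G_3=8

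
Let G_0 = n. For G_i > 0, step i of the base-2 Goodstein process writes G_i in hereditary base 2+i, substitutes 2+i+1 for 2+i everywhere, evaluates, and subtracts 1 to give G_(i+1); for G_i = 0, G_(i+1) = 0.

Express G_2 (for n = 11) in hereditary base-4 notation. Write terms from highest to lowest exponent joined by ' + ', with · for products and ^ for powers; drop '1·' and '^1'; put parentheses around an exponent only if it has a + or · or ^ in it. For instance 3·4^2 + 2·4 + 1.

i=0: 11 = 2^(2 + 1) + 2 + 1 (b=2); 2→3: 3^(3 + 1) + 3 + 1 = 85; 85−1 = 84
i=1: 84 = 3^(3 + 1) + 3 (b=3); 3→4: 4^(4 + 1) + 4 = 1028; 1028−1 = 1027

4^(4 + 1) + 3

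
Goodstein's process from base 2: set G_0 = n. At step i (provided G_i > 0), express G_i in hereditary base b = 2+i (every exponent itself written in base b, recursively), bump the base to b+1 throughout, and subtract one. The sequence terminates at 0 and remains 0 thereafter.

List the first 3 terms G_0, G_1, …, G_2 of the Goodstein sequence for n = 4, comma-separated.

[0] 4 ≡ 2^2 (base 2). Lift 3: 27. −1: 26.
[1] 26 ≡ 2·3^2 + 2·3 + 2 (base 3). Lift 4: 42. −1: 41.

4, 26, 41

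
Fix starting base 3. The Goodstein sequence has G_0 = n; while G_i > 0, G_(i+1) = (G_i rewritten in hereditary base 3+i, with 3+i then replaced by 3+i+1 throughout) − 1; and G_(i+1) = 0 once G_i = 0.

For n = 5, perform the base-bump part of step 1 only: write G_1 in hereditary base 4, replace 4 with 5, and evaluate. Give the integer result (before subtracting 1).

step 0: 5 = 3 + 2; sub 4 for 3: 4 + 2; = 6; G_1 = 6−1 = 5
step 1: 5 = 4 + 1; sub 5 for 4: 5 + 1; = 6; G_2 = 6−1 = 5

6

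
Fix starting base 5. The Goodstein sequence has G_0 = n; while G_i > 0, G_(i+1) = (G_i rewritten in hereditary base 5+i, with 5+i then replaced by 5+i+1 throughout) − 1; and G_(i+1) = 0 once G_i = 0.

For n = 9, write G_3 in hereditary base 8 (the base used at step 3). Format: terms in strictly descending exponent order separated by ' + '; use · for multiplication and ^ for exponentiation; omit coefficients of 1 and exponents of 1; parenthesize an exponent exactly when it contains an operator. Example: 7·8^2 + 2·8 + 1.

base 5: 9 = 5 + 4; at 6: 6 + 4 = 10; next = 9
base 6: 9 = 6 + 3; at 7: 7 + 3 = 10; next = 9
base 7: 9 = 7 + 2; at 8: 8 + 2 = 10; next = 9
base 8: 9 = 8 + 1; at 9: 9 + 1 = 10; next = 9

8 + 1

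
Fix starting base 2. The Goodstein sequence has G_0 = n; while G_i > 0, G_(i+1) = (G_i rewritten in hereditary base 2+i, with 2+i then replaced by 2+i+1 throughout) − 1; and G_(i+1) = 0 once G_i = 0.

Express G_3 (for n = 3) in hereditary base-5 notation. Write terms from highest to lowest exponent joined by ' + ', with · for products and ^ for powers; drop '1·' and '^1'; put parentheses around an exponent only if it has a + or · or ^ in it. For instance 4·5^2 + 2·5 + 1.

2

base 2: 3 = 2 + 1; at 3: 3 + 1 = 4; next = 3
base 3: 3 = 3; at 4: 4 = 4; next = 3
base 4: 3 = 3; at 5: 3 = 3; next = 2
base 5: 2 = 2; at 6: 2 = 2; next = 1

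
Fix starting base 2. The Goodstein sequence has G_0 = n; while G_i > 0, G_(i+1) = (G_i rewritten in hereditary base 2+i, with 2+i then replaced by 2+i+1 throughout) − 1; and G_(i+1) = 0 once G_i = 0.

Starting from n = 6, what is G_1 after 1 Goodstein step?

(0) 6|_2 = 2^2 + 2 ↦ 3^3 + 3|_3 = 30 ⇒ 29
(1) 29|_3 = 3^3 + 2 ↦ 4^4 + 2|_4 = 258 ⇒ 257

29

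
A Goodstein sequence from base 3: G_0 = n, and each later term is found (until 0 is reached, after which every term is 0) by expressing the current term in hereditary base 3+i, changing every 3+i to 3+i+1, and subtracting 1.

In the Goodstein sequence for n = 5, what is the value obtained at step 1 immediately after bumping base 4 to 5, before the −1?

6

i=0: 5 = 3 + 2 (b=3); 3→4: 4 + 2 = 6; 6−1 = 5
i=1: 5 = 4 + 1 (b=4); 4→5: 5 + 1 = 6; 6−1 = 5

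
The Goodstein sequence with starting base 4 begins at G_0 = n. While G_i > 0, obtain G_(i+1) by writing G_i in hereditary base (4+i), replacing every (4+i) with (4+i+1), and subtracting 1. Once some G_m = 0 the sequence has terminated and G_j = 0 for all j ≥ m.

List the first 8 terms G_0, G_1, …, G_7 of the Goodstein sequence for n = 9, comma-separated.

9, 10, 11, 11, 11, 11, 11, 11

base 4: 9 = 2·4 + 1; at 5: 2·5 + 1 = 11; next = 10
base 5: 10 = 2·5; at 6: 2·6 = 12; next = 11
base 6: 11 = 6 + 5; at 7: 7 + 5 = 12; next = 11
base 7: 11 = 7 + 4; at 8: 8 + 4 = 12; next = 11
base 8: 11 = 8 + 3; at 9: 9 + 3 = 12; next = 11
base 9: 11 = 9 + 2; at 10: 10 + 2 = 12; next = 11
base 10: 11 = 10 + 1; at 11: 11 + 1 = 12; next = 11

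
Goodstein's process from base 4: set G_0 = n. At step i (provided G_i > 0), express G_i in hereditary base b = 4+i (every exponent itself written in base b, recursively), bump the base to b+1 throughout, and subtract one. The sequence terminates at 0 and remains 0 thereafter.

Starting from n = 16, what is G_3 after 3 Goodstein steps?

[0] 16 ≡ 4^2 (base 4). Lift 5: 25. −1: 24.
[1] 24 ≡ 4·5 + 4 (base 5). Lift 6: 28. −1: 27.
[2] 27 ≡ 4·6 + 3 (base 6). Lift 7: 31. −1: 30.
[3] 30 ≡ 4·7 + 2 (base 7). Lift 8: 34. −1: 33.

30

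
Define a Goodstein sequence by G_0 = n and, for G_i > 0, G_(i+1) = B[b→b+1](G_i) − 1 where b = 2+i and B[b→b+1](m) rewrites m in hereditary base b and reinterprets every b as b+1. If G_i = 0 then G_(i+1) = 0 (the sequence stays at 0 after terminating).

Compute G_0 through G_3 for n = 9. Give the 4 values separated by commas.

base 2: 9 = 2^(2 + 1) + 1; at 3: 3^(3 + 1) + 1 = 82; next = 81
base 3: 81 = 3^(3 + 1); at 4: 4^(4 + 1) = 1024; next = 1023
base 4: 1023 = 3·4^4 + 3·4^3 + 3·4^2 + 3·4 + 3; at 5: 3·5^5 + 3·5^3 + 3·5^2 + 3·5 + 3 = 9843; next = 9842

9, 81, 1023, 9842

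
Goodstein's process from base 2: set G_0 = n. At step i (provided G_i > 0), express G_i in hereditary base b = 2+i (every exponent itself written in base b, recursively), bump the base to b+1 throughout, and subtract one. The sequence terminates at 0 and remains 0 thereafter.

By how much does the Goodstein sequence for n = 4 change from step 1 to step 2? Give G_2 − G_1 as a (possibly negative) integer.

i=0: 4 = 2^2 (b=2); 2→3: 3^3 = 27; 27−1 = 26
i=1: 26 = 2·3^2 + 2·3 + 2 (b=3); 3→4: 2·4^2 + 2·4 + 2 = 42; 42−1 = 41

15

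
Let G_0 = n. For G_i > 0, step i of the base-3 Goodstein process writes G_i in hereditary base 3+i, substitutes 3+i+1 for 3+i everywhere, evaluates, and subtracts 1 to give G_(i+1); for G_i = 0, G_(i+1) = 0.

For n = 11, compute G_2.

[0] 11 ≡ 3^2 + 2 (base 3). Lift 4: 18. −1: 17.
[1] 17 ≡ 4^2 + 1 (base 4). Lift 5: 26. −1: 25.

25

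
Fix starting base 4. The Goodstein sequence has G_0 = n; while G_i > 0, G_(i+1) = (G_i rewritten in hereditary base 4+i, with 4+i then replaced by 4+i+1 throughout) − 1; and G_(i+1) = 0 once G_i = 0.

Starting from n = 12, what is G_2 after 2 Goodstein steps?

[0] 12 ≡ 3·4 (base 4). Lift 5: 15. −1: 14.
[1] 14 ≡ 2·5 + 4 (base 5). Lift 6: 16. −1: 15.
[2] 15 ≡ 2·6 + 3 (base 6). Lift 7: 17. −1: 16.

15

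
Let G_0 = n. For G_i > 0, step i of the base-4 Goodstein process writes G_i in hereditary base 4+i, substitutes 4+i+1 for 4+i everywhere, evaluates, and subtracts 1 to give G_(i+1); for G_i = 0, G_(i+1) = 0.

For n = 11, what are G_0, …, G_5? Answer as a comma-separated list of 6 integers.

11, 12, 13, 14, 15, 15

i=0: 11 = 2·4 + 3 (b=4); 4→5: 2·5 + 3 = 13; 13−1 = 12
i=1: 12 = 2·5 + 2 (b=5); 5→6: 2·6 + 2 = 14; 14−1 = 13
i=2: 13 = 2·6 + 1 (b=6); 6→7: 2·7 + 1 = 15; 15−1 = 14
i=3: 14 = 2·7 (b=7); 7→8: 2·8 = 16; 16−1 = 15
i=4: 15 = 8 + 7 (b=8); 8→9: 9 + 7 = 16; 16−1 = 15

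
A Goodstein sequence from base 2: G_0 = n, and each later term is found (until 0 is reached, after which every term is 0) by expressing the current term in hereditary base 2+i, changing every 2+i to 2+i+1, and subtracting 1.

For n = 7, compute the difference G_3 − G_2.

step 0: 7 = 2^2 + 2 + 1; sub 3 for 2: 3^3 + 3 + 1; = 31; G_1 = 31−1 = 30
step 1: 30 = 3^3 + 3; sub 4 for 3: 4^4 + 4; = 260; G_2 = 260−1 = 259
step 2: 259 = 4^4 + 3; sub 5 for 4: 5^5 + 3; = 3128; G_3 = 3128−1 = 3127

2868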